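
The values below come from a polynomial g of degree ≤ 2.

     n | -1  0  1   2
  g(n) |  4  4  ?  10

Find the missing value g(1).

On equispaced nodes a degree-2 polynomial has vanishing third forward difference, so
  - g(-1) + 3·g(0) - 3·g(1) + g(2) = 0.
Substituting the known values and solving for g(1):
  -3·g(1) = -18
  g(1) = 6.

6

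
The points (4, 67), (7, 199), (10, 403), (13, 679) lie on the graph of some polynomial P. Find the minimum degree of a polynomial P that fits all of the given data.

Forward differences of the values at u = 4, 7, 10, 13:
  P  : 67  199  403  679
  Δ  : 132  204  276
  Δ^2: 72  72
  Δ^3: 0
The second differences are constant (72) and nonzero, while all higher differences vanish, so the minimal degree is 2.

2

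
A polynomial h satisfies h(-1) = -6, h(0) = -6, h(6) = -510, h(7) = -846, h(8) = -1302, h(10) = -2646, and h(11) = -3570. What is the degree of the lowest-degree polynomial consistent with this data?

Divided differences on the nodes -1, 0, 6, 7, 8, 10, 11:
  order 0: -6  -6  -510  -846  -1302  -2646  -3570
  order 1: 0  -84  -336  -456  -672  -924
  order 2: -12  -36  -60  -72  -84
  order 3: -3  -3  -3  -3
  order 4: 0  0  0
  order 5: 0  0
  order 6: 0
The order-3 divided differences are all -3 (nonzero) and every higher order vanishes, so the data lies on a polynomial of degree exactly 3.

3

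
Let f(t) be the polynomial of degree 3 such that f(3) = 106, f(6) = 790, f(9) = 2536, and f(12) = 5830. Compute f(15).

11158

Write f(t) = at^3 + bt^2 + ct + d. Substituting each data point gives a linear system:
  27a + 9b + 3c + d = 106
  216a + 36b + 6c + d = 790
  729a + 81b + 9c + d = 2536
  1728a + 144b + 12c + d = 5830
Solving the system yields a = 3, b = 5, c = -6, d = -2.
So f(t) = 3t^3 + 5t^2 - 6t - 2.
Then f(15) = 11158.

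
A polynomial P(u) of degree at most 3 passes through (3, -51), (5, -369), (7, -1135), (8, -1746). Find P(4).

Write P(u) = au^3 + bu^2 + cu + d. Substituting each data point gives a linear system:
  27a + 9b + 3c + d = -51
  125a + 25b + 5c + d = -369
  343a + 49b + 7c + d = -1135
  512a + 64b + 8c + d = -1746
Solving the system yields a = -4, b = 4, c = 5, d = 6.
So P(u) = -4u^3 + 4u^2 + 5u + 6.
Then P(4) = -166.

-166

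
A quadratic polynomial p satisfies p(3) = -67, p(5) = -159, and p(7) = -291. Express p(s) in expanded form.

p(s) = -5s^2 - 6s - 4

Using the Lagrange interpolation formula with nodes 3, 5, 7:
  L_0(s) = (s - 5)(s - 7) / 8
  L_1(s) = (s - 3)(s - 7) / -4
  L_2(s) = (s - 3)(s - 5) / 8
Then p(s) = -67·L_0(s) - 159·L_1(s) - 291·L_2(s).
Expanding and collecting terms gives p(s) = -5s² - 6s - 4.
Check: p(7) = -291. ✓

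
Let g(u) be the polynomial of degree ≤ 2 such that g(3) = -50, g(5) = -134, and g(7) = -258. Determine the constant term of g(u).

Write g(u) = au^2 + bu + c. Substituting each data point gives a linear system:
  9a + 3b + c = -50
  25a + 5b + c = -134
  49a + 7b + c = -258
Solving the system yields a = -5, b = -2, c = 1.
So g(u) = -5u^2 - 2u + 1.
The constant term is 1.

1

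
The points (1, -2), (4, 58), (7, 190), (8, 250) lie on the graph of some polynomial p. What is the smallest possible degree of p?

2

Divided differences on the nodes 1, 4, 7, 8:
  order 0: -2  58  190  250
  order 1: 20  44  60
  order 2: 4  4
  order 3: 0
The order-2 divided differences are all 4 (nonzero) and every higher order vanishes, so the data lies on a polynomial of degree exactly 2.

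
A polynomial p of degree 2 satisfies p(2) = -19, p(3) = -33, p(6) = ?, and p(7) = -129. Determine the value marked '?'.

-99

The 3 known points determine the degree-2 polynomial uniquely.
Write p(x) = ax^2 + bx + c. Substituting each data point gives a linear system:
  4a + 2b + c = -19
  9a + 3b + c = -33
  49a + 7b + c = -129
Solving the system yields a = -2, b = -4, c = -3.
So p(x) = -2x^2 - 4x - 3.
Then p(6) = -99.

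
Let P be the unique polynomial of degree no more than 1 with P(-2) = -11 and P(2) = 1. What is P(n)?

Write P(n) = an + b. Substituting each data point gives a linear system:
  -2a + b = -11
  2a + b = 1
Solving the system yields a = 3, b = -5.
So P(n) = 3n - 5.
Check: P(2) = 1. ✓

P(n) = 3n - 5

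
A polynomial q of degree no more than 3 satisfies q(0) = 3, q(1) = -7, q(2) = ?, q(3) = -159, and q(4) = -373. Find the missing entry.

On equispaced nodes a degree-3 polynomial has vanishing fourth forward difference, so
  q(0) - 4·q(1) + 6·q(2) - 4·q(3) + q(4) = 0.
Substituting the known values and solving for q(2):
  6·q(2) = -294
  q(2) = -49.

-49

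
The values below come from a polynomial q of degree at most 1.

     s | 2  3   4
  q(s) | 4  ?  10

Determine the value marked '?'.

The 2 known points determine the degree-1 polynomial uniquely.
Write q(s) = as + b. Substituting each data point gives a linear system:
  2a + b = 4
  4a + b = 10
Solving the system yields a = 3, b = -2.
So q(s) = 3s - 2.
Then q(3) = 7.

7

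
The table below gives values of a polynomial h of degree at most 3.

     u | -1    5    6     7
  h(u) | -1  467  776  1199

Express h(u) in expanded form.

Using the Lagrange interpolation formula with nodes -1, 5, 6, 7:
  L_0(u) = (u - 5)(u - 6)(u - 7) / -336
  L_1(u) = (u + 1)(u - 6)(u - 7) / 12
  L_2(u) = (u + 1)(u - 5)(u - 7) / -7
  L_3(u) = (u + 1)(u - 5)(u - 6) / 16
Then h(u) = -1·L_0(u) + 467·L_1(u) + 776·L_2(u) + 1199·L_3(u).
Expanding and collecting terms gives h(u) = 3u³ + 3u² + 3u + 2.
Check: h(-1) = -1. ✓

h(u) = 3u^3 + 3u^2 + 3u + 2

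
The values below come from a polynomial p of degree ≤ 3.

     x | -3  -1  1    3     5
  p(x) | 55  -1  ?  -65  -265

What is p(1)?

-9

The 4 known points determine the degree-3 polynomial uniquely.
Write p(x) = ax^3 + bx^2 + cx + d. Substituting each data point gives a linear system:
  -27a + 9b - 3c + d = 55
  -a + b - c + d = -1
  27a + 9b + 3c + d = -65
  125a + 25b + 5c + d = -265
Solving the system yields a = -2, b = 0, c = -2, d = -5.
So p(x) = -2x^3 - 2x - 5.
Then p(1) = -9.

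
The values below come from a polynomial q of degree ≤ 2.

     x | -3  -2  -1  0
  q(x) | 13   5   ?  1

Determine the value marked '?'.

On equispaced nodes a degree-2 polynomial has vanishing third forward difference, so
  - q(-3) + 3·q(-2) - 3·q(-1) + q(0) = 0.
Substituting the known values and solving for q(-1):
  -3·q(-1) = -3
  q(-1) = 1.

1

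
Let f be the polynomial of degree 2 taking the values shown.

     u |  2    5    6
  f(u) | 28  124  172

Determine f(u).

f(u) = 4u^2 + 4u + 4

Using the Lagrange interpolation formula with nodes 2, 5, 6:
  L_0(u) = (u - 5)(u - 6) / 12
  L_1(u) = (u - 2)(u - 6) / -3
  L_2(u) = (u - 2)(u - 5) / 4
Then f(u) = 28·L_0(u) + 124·L_1(u) + 172·L_2(u).
Expanding and collecting terms gives f(u) = 4u² + 4u + 4.
Check: f(5) = 124. ✓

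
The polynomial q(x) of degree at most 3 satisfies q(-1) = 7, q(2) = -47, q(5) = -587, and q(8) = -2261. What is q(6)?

-987

Using the Lagrange interpolation formula with nodes -1, 2, 5, 8:
  L_0(x) = (x - 2)(x - 5)(x - 8) / -162
  L_1(x) = (x + 1)(x - 5)(x - 8) / 54
  L_2(x) = (x + 1)(x - 2)(x - 8) / -54
  L_3(x) = (x + 1)(x - 2)(x - 5) / 162
Then q(x) = 7·L_0(x) - 47·L_1(x) - 587·L_2(x) - 2261·L_3(x).
Expanding and collecting terms gives q(x) = -4x^3 - 3x^2 - 3x + 3.
Evaluating at x = 6: q(6) = -987.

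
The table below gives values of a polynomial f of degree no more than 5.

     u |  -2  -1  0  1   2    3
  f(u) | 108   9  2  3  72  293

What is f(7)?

-1503

Write f(u) = au^5 + bu^4 + cu^3 + du^2 + eu + k. Substituting each data point gives a linear system:
  -32a + 16b - 8c + 4d - 2e + k = 108
  -a + b - c + d - e + k = 9
  k = 2
  a + b + c + d + e + k = 3
  32a + 16b + 8c + 4d + 2e + k = 72
  243a + 81b + 27c + 9d + 3e + k = 293
Solving the system yields a = -1, b = 6, c = 3, d = -2, e = -5, k = 2.
So f(u) = -u^5 + 6u^4 + 3u^3 - 2u^2 - 5u + 2.
Then f(7) = -1503.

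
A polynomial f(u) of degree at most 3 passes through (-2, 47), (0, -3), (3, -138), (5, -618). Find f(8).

Write f(u) = au^3 + bu^2 + cu + d. Substituting each data point gives a linear system:
  -8a + 4b - 2c + d = 47
  d = -3
  27a + 9b + 3c + d = -138
  125a + 25b + 5c + d = -618
Solving the system yields a = -5, b = 1, c = -3, d = -3.
So f(u) = -5u^3 + u^2 - 3u - 3.
Then f(8) = -2523.

-2523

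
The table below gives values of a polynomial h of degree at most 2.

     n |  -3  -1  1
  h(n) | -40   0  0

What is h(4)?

Forward differences of the values at n = -3, -1, 1:
  h  : -40  0  0
  Δ  : 40  0
  Δ^2: -40
The second differences are constant, confirming degree 2.
Interpolating (Newton forward form) and evaluating at n = 4 gives h(4) = -75.

-75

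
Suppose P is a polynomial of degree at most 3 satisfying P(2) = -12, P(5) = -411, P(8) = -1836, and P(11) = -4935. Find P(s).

P(s) = -4s^3 + 3s^2 + 2s + 4

Write P(s) = as^3 + bs^2 + cs + d. Substituting each data point gives a linear system:
  8a + 4b + 2c + d = -12
  125a + 25b + 5c + d = -411
  512a + 64b + 8c + d = -1836
  1331a + 121b + 11c + d = -4935
Solving the system yields a = -4, b = 3, c = 2, d = 4.
So P(s) = -4s^3 + 3s^2 + 2s + 4.
Check: P(11) = -4935. ✓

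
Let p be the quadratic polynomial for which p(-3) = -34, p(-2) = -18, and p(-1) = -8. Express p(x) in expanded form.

Using the Lagrange interpolation formula with nodes -3, -2, -1:
  L_0(x) = (x + 2)(x + 1) / 2
  L_1(x) = (x + 3)(x + 1) / -1
  L_2(x) = (x + 3)(x + 2) / 2
Then p(x) = -34·L_0(x) - 18·L_1(x) - 8·L_2(x).
Expanding and collecting terms gives p(x) = -3x^2 + x - 4.
Check: p(-3) = -34. ✓

p(x) = -3x^2 + x - 4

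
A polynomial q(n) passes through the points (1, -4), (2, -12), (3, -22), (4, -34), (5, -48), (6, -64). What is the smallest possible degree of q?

2

Forward differences of the values at n = 1, 2, 3, 4, 5, 6:
  q  : -4  -12  -22  -34  -48  -64
  Δ  : -8  -10  -12  -14  -16
  Δ^2: -2  -2  -2  -2
  Δ^3: 0  0  0
  Δ^4: 0  0
  Δ^5: 0
The second differences are constant (-2) and nonzero, while all higher differences vanish, so the minimal degree is 2.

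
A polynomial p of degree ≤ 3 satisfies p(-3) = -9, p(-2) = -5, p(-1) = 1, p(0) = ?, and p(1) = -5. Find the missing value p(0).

On equispaced nodes a degree-3 polynomial has vanishing fourth forward difference, so
  p(-3) - 4·p(-2) + 6·p(-1) - 4·p(0) + p(1) = 0.
Substituting the known values and solving for p(0):
  -4·p(0) = -12
  p(0) = 3.

3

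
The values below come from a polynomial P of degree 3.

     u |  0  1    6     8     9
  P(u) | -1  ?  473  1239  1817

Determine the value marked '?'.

-7

The 4 known points determine the degree-3 polynomial uniquely.
Write P(u) = au^3 + bu^2 + cu + d. Substituting each data point gives a linear system:
  d = -1
  216a + 36b + 6c + d = 473
  512a + 64b + 8c + d = 1239
  729a + 81b + 9c + d = 1817
Solving the system yields a = 3, b = -4, c = -5, d = -1.
So P(u) = 3u^3 - 4u^2 - 5u - 1.
Then P(1) = -7.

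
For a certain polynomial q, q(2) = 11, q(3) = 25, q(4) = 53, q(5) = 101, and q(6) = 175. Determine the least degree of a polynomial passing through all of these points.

3

Forward differences of the values at t = 2, 3, 4, 5, 6:
  q  : 11  25  53  101  175
  Δ  : 14  28  48  74
  Δ^2: 14  20  26
  Δ^3: 6  6
  Δ^4: 0
The third differences are constant (6) and nonzero, while all higher differences vanish, so the minimal degree is 3.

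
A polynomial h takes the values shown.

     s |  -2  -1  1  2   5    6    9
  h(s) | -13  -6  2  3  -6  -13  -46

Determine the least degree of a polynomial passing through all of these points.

2

Divided differences on the nodes -2, -1, 1, 2, 5, 6, 9:
  order 0: -13  -6  2  3  -6  -13  -46
  order 1: 7  4  1  -3  -7  -11
  order 2: -1  -1  -1  -1  -1
  order 3: 0  0  0  0
  order 4: 0  0  0
  order 5: 0  0
  order 6: 0
The order-2 divided differences are all -1 (nonzero) and every higher order vanishes, so the data lies on a polynomial of degree exactly 2.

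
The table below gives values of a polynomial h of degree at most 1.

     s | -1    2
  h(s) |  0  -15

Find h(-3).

Using the Lagrange interpolation formula with nodes -1, 2:
  L_0(s) = (s - 2) / -3
  L_1(s) = (s + 1) / 3
Then h(s) = 0·L_0(s) - 15·L_1(s).
Expanding and collecting terms gives h(s) = -5s - 5.
Evaluating at s = -3: h(-3) = 10.

10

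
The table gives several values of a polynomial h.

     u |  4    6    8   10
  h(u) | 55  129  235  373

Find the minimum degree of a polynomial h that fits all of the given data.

Forward differences of the values at u = 4, 6, 8, 10:
  h  : 55  129  235  373
  Δ  : 74  106  138
  Δ^2: 32  32
  Δ^3: 0
The second differences are constant (32) and nonzero, while all higher differences vanish, so the minimal degree is 2.

2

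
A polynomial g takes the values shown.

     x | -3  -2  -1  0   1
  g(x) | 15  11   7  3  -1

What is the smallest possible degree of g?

Forward differences of the values at x = -3, -2, -1, 0, 1:
  g  : 15  11  7  3  -1
  Δ  : -4  -4  -4  -4
  Δ^2: 0  0  0
  Δ^3: 0  0
  Δ^4: 0
The first differences are constant (-4) and nonzero, while all higher differences vanish, so the minimal degree is 1.

1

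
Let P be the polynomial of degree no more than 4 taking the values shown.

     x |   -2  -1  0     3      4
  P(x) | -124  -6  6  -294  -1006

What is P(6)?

Using the Lagrange interpolation formula with nodes -2, -1, 0, 3, 4:
  L_0(x) = (x + 1)x(x - 3)(x - 4) / 60
  L_1(x) = (x + 2)x(x - 3)(x - 4) / -20
  L_2(x) = (x + 2)(x + 1)(x - 3)(x - 4) / 24
  L_3(x) = (x + 2)(x + 1)x(x - 4) / -60
  L_4(x) = (x + 2)(x + 1)x(x - 3) / 120
Then P(x) = -124·L_0(x) - 6·L_1(x) + 6·L_2(x) - 294·L_3(x) - 1006·L_4(x).
Expanding and collecting terms gives P(x) = -5x^4 + 5x^3 - 3x^2 - x + 6.
Evaluating at x = 6: P(6) = -5508.

-5508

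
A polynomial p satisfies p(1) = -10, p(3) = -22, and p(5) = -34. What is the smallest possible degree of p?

1

Forward differences of the values at t = 1, 3, 5:
  p  : -10  -22  -34
  Δ  : -12  -12
  Δ^2: 0
The first differences are constant (-12) and nonzero, while all higher differences vanish, so the minimal degree is 1.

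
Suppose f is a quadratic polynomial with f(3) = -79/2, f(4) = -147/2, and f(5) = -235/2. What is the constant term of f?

5/2

Write f(n) = an^2 + bn + c. Substituting each data point gives a linear system:
  9a + 3b + c = -79/2
  16a + 4b + c = -147/2
  25a + 5b + c = -235/2
Solving the system yields a = -5, b = 1, c = 5/2.
So f(n) = -5n^2 + n + 5/2.
The constant term is 5/2.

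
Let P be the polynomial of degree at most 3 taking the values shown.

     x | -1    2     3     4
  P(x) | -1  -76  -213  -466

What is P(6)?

-1464

Using the Lagrange interpolation formula with nodes -1, 2, 3, 4:
  L_0(x) = (x - 2)(x - 3)(x - 4) / -60
  L_1(x) = (x + 1)(x - 3)(x - 4) / 6
  L_2(x) = (x + 1)(x - 2)(x - 4) / -4
  L_3(x) = (x + 1)(x - 2)(x - 3) / 10
Then P(x) = -1·L_0(x) - 76·L_1(x) - 213·L_2(x) - 466·L_3(x).
Expanding and collecting terms gives P(x) = -6x^3 - 4x^2 - 3x - 6.
Evaluating at x = 6: P(6) = -1464.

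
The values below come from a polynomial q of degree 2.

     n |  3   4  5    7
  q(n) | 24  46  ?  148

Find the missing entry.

The 3 known points determine the degree-2 polynomial uniquely.
Write q(n) = an^2 + bn + c. Substituting each data point gives a linear system:
  9a + 3b + c = 24
  16a + 4b + c = 46
  49a + 7b + c = 148
Solving the system yields a = 3, b = 1, c = -6.
So q(n) = 3n^2 + n - 6.
Then q(5) = 74.

74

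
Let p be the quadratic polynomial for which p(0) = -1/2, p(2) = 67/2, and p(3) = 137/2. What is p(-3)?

Using the Lagrange interpolation formula with nodes 0, 2, 3:
  L_0(t) = (t - 2)(t - 3) / 6
  L_1(t) = t(t - 3) / -2
  L_2(t) = t(t - 2) / 3
Then p(t) = -1/2·L_0(t) + 67/2·L_1(t) + 137/2·L_2(t).
Expanding and collecting terms gives p(t) = 6t^2 + 5t - 1/2.
Evaluating at t = -3: p(-3) = 77/2.

77/2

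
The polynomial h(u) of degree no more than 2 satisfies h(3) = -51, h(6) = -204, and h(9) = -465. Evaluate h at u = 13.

Forward differences of the values at u = 3, 6, 9:
  h  : -51  -204  -465
  Δ  : -153  -261
  Δ^2: -108
The second differences are constant, confirming degree 2.
Interpolating (Newton forward form) and evaluating at u = 13 gives h(13) = -981.

-981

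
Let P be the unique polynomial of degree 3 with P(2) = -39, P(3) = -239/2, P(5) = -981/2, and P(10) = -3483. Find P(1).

-9/2

Write P(x) = ax^3 + bx^2 + cx + d. Substituting each data point gives a linear system:
  8a + 4b + 2c + d = -39
  27a + 9b + 3c + d = -239/2
  125a + 25b + 5c + d = -981/2
  1000a + 100b + 10c + d = -3483
Solving the system yields a = -3, b = -5, c = 3/2, d = 2.
So P(x) = -3x^3 - 5x^2 + (3/2)x + 2.
Then P(1) = -9/2.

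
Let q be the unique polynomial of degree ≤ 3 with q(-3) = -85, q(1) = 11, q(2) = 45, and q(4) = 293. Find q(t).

Write q(t) = at^3 + bt^2 + ct + d. Substituting each data point gives a linear system:
  -27a + 9b - 3c + d = -85
  a + b + c + d = 11
  8a + 4b + 2c + d = 45
  64a + 16b + 4c + d = 293
Solving the system yields a = 4, b = 2, c = 0, d = 5.
So q(t) = 4t³ + 2t² + 5.
Check: q(-3) = -85. ✓

q(t) = 4t^3 + 2t^2 + 5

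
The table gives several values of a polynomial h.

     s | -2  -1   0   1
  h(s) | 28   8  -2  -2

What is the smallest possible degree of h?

Forward differences of the values at s = -2, -1, 0, 1:
  h  : 28  8  -2  -2
  Δ  : -20  -10  0
  Δ^2: 10  10
  Δ^3: 0
The second differences are constant (10) and nonzero, while all higher differences vanish, so the minimal degree is 2.

2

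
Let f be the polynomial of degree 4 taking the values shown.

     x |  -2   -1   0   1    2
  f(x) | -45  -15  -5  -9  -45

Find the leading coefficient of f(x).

Write f(x) = ax^4 + bx^3 + cx^2 + dx + e. Substituting each data point gives a linear system:
  16a - 8b + 4c - 2d + e = -45
  a - b + c - d + e = -15
  e = -5
  a + b + c + d + e = -9
  16a + 8b + 4c + 2d + e = -45
Solving the system yields a = -1, b = -1, c = -6, d = 4, e = -5.
So f(x) = -x⁴ - x³ - 6x² + 4x - 5.
The leading coefficient is -1.

-1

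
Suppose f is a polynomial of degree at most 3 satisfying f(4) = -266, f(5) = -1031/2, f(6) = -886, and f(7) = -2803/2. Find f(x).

Using the Lagrange interpolation formula with nodes 4, 5, 6, 7:
  L_0(x) = (x - 5)(x - 6)(x - 7) / -6
  L_1(x) = (x - 4)(x - 6)(x - 7) / 2
  L_2(x) = (x - 4)(x - 5)(x - 7) / -2
  L_3(x) = (x - 4)(x - 5)(x - 6) / 6
Then f(x) = -266·L_0(x) - 1031/2·L_1(x) - 886·L_2(x) - 2803/2·L_3(x).
Expanding and collecting terms gives f(x) = -4x^3 - (1/2)x^2 - x + 2.
Check: f(5) = -1031/2. ✓

f(x) = -4x^3 - (1/2)x^2 - x + 2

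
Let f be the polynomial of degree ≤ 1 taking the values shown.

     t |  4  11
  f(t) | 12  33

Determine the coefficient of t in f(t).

3

Write f(t) = at + b. Substituting each data point gives a linear system:
  4a + b = 12
  11a + b = 33
Solving the system yields a = 3, b = 0.
So f(t) = 3t.
The leading coefficient is 3.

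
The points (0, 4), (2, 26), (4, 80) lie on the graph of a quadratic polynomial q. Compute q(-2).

14

Forward differences of the values at s = 0, 2, 4:
  q  : 4  26  80
  Δ  : 22  54
  Δ^2: 32
The second differences are constant, confirming degree 2.
Interpolating (Newton forward form) and evaluating at s = -2 gives q(-2) = 14.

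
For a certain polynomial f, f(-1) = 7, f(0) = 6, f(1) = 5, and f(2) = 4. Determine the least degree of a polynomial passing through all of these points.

Forward differences of the values at s = -1, 0, 1, 2:
  f  : 7  6  5  4
  Δ  : -1  -1  -1
  Δ^2: 0  0
  Δ^3: 0
The first differences are constant (-1) and nonzero, while all higher differences vanish, so the minimal degree is 1.

1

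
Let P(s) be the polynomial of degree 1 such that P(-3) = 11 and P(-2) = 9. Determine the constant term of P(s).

5

Write P(s) = as + b. Substituting each data point gives a linear system:
  -3a + b = 11
  -2a + b = 9
Solving the system yields a = -2, b = 5.
So P(s) = -2s + 5.
The constant term is 5.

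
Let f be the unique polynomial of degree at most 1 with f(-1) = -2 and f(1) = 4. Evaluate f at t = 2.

Write f(t) = at + b. Substituting each data point gives a linear system:
  -a + b = -2
  a + b = 4
Solving the system yields a = 3, b = 1.
So f(t) = 3t + 1.
Then f(2) = 7.

7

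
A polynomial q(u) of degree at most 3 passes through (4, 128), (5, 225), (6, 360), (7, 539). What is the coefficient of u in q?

Write q(u) = au^3 + bu^2 + cu + d. Substituting each data point gives a linear system:
  64a + 16b + 4c + d = 128
  125a + 25b + 5c + d = 225
  216a + 36b + 6c + d = 360
  343a + 49b + 7c + d = 539
Solving the system yields a = 1, b = 4, c = 0, d = 0.
So q(u) = u^3 + 4u^2.
The coefficient of u is 0.

0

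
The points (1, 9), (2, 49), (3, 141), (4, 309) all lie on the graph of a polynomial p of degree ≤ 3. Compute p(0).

-3

Write p(t) = at^3 + bt^2 + ct + d. Substituting each data point gives a linear system:
  a + b + c + d = 9
  8a + 4b + 2c + d = 49
  27a + 9b + 3c + d = 141
  64a + 16b + 4c + d = 309
Solving the system yields a = 4, b = 2, c = 6, d = -3.
So p(t) = 4t^3 + 2t^2 + 6t - 3.
Then p(0) = -3.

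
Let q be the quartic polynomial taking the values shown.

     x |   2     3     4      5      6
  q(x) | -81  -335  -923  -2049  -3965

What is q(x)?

Write q(x) = ax^4 + bx^3 + cx^2 + dx + e. Substituting each data point gives a linear system:
  16a + 8b + 4c + 2d + e = -81
  81a + 27b + 9c + 3d + e = -335
  256a + 64b + 16c + 4d + e = -923
  625a + 125b + 25c + 5d + e = -2049
  1296a + 216b + 36c + 6d + e = -3965
Solving the system yields a = -2, b = -6, c = -3, d = 5, e = 1.
So q(x) = -2x^4 - 6x^3 - 3x^2 + 5x + 1.
Check: q(5) = -2049. ✓

q(x) = -2x^4 - 6x^3 - 3x^2 + 5x + 1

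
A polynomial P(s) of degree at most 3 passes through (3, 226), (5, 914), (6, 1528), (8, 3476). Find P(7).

Using the Lagrange interpolation formula with nodes 3, 5, 6, 8:
  L_0(s) = (s - 5)(s - 6)(s - 8) / -30
  L_1(s) = (s - 3)(s - 6)(s - 8) / 6
  L_2(s) = (s - 3)(s - 5)(s - 8) / -6
  L_3(s) = (s - 3)(s - 5)(s - 6) / 30
Then P(s) = 226·L_0(s) + 914·L_1(s) + 1528·L_2(s) + 3476·L_3(s).
Expanding and collecting terms gives P(s) = 6s^3 + 6s^2 + 2s + 4.
Evaluating at s = 7: P(7) = 2370.

2370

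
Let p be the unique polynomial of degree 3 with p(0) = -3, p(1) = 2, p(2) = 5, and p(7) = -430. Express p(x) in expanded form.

p(x) = -2x^3 + 5x^2 + 2x - 3

Using the Lagrange interpolation formula with nodes 0, 1, 2, 7:
  L_0(x) = (x - 1)(x - 2)(x - 7) / -14
  L_1(x) = x(x - 2)(x - 7) / 6
  L_2(x) = x(x - 1)(x - 7) / -10
  L_3(x) = x(x - 1)(x - 2) / 210
Then p(x) = -3·L_0(x) + 2·L_1(x) + 5·L_2(x) - 430·L_3(x).
Expanding and collecting terms gives p(x) = -2x^3 + 5x^2 + 2x - 3.
Check: p(1) = 2. ✓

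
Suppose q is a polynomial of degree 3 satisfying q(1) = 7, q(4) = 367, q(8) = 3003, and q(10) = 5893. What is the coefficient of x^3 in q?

6

Write q(x) = ax^3 + bx^2 + cx + d. Substituting each data point gives a linear system:
  a + b + c + d = 7
  64a + 16b + 4c + d = 367
  512a + 64b + 8c + d = 3003
  1000a + 100b + 10c + d = 5893
Solving the system yields a = 6, b = -1, c = -1, d = 3.
So q(x) = 6x³ - x² - x + 3.
The leading coefficient is 6.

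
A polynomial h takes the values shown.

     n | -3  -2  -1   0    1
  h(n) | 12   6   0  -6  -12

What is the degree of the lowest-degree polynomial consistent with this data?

1

Forward differences of the values at n = -3, -2, -1, 0, 1:
  h  : 12  6  0  -6  -12
  Δ  : -6  -6  -6  -6
  Δ^2: 0  0  0
  Δ^3: 0  0
  Δ^4: 0
The first differences are constant (-6) and nonzero, while all higher differences vanish, so the minimal degree is 1.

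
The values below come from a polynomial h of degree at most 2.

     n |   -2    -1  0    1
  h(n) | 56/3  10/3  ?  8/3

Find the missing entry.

On equispaced nodes a degree-2 polynomial has vanishing third forward difference, so
  - h(-2) + 3·h(-1) - 3·h(0) + h(1) = 0.
Substituting the known values and solving for h(0):
  -3·h(0) = 6
  h(0) = -2.

-2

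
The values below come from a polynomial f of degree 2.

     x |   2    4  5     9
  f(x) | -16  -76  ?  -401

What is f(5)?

-121

The 3 known points determine the degree-2 polynomial uniquely.
Write f(x) = ax^2 + bx + c. Substituting each data point gives a linear system:
  4a + 2b + c = -16
  16a + 4b + c = -76
  81a + 9b + c = -401
Solving the system yields a = -5, b = 0, c = 4.
So f(x) = -5x^2 + 4.
Then f(5) = -121.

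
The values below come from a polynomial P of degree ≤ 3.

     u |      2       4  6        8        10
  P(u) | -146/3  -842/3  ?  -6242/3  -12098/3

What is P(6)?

-894

The 4 known points determine the degree-3 polynomial uniquely.
Write P(u) = au^3 + bu^2 + cu + d. Substituting each data point gives a linear system:
  8a + 4b + 2c + d = -146/3
  64a + 16b + 4c + d = -842/3
  512a + 64b + 8c + d = -6242/3
  1000a + 100b + 10c + d = -12098/3
Solving the system yields a = -4, b = 1/3, c = -6, d = -6.
So P(u) = -4u^3 + (1/3)u^2 - 6u - 6.
Then P(6) = -894.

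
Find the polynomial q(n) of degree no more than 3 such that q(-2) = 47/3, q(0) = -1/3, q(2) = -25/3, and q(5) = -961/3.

q(n) = -3n^3 + n^2 + 6n - 1/3

Using the Lagrange interpolation formula with nodes -2, 0, 2, 5:
  L_0(n) = n(n - 2)(n - 5) / -56
  L_1(n) = (n + 2)(n - 2)(n - 5) / 20
  L_2(n) = (n + 2)n(n - 5) / -24
  L_3(n) = (n + 2)n(n - 2) / 105
Then q(n) = 47/3·L_0(n) - 1/3·L_1(n) - 25/3·L_2(n) - 961/3·L_3(n).
Expanding and collecting terms gives q(n) = -3n³ + n² + 6n - 1/3.
Check: q(-2) = 47/3. ✓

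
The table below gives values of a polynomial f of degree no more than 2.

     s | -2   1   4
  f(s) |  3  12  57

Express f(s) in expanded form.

Write f(s) = as^2 + bs + c. Substituting each data point gives a linear system:
  4a - 2b + c = 3
  a + b + c = 12
  16a + 4b + c = 57
Solving the system yields a = 2, b = 5, c = 5.
So f(s) = 2s^2 + 5s + 5.
Check: f(1) = 12. ✓

f(s) = 2s^2 + 5s + 5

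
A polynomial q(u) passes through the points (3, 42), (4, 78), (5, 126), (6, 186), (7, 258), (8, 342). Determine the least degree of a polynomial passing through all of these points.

2

Forward differences of the values at u = 3, 4, 5, 6, 7, 8:
  q  : 42  78  126  186  258  342
  Δ  : 36  48  60  72  84
  Δ^2: 12  12  12  12
  Δ^3: 0  0  0
  Δ^4: 0  0
  Δ^5: 0
The second differences are constant (12) and nonzero, while all higher differences vanish, so the minimal degree is 2.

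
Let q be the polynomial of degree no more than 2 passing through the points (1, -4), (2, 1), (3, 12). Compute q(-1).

4

Write q(n) = an^2 + bn + c. Substituting each data point gives a linear system:
  a + b + c = -4
  4a + 2b + c = 1
  9a + 3b + c = 12
Solving the system yields a = 3, b = -4, c = -3.
So q(n) = 3n² - 4n - 3.
Then q(-1) = 4.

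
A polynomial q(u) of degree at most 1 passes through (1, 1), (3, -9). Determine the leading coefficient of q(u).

Write q(u) = au + b. Substituting each data point gives a linear system:
  a + b = 1
  3a + b = -9
Solving the system yields a = -5, b = 6.
So q(u) = -5u + 6.
The leading coefficient is -5.

-5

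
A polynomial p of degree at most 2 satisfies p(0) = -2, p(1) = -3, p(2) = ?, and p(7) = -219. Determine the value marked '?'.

-14

The 3 known points determine the degree-2 polynomial uniquely.
Write p(t) = at^2 + bt + c. Substituting each data point gives a linear system:
  c = -2
  a + b + c = -3
  49a + 7b + c = -219
Solving the system yields a = -5, b = 4, c = -2.
So p(t) = -5t^2 + 4t - 2.
Then p(2) = -14.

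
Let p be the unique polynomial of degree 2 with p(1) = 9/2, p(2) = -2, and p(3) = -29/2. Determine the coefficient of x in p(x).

Write p(x) = ax^2 + bx + c. Substituting each data point gives a linear system:
  a + b + c = 9/2
  4a + 2b + c = -2
  9a + 3b + c = -29/2
Solving the system yields a = -3, b = 5/2, c = 5.
So p(x) = -3x² + (5/2)x + 5.
The coefficient of x is 5/2.

5/2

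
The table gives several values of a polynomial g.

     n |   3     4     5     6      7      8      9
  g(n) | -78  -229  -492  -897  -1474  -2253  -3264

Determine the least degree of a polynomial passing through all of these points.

Forward differences of the values at n = 3, 4, 5, 6, 7, 8, 9:
  g  : -78  -229  -492  -897  -1474  -2253  -3264
  Δ  : -151  -263  -405  -577  -779  -1011
  Δ^2: -112  -142  -172  -202  -232
  Δ^3: -30  -30  -30  -30
  Δ^4: 0  0  0
  Δ^5: 0  0
  Δ^6: 0
The third differences are constant (-30) and nonzero, while all higher differences vanish, so the minimal degree is 3.

3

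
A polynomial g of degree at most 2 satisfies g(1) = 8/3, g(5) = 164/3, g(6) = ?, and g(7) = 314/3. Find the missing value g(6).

The 3 known points determine the degree-2 polynomial uniquely.
Write g(s) = as^2 + bs + c. Substituting each data point gives a linear system:
  a + b + c = 8/3
  25a + 5b + c = 164/3
  49a + 7b + c = 314/3
Solving the system yields a = 2, b = 1, c = -1/3.
So g(s) = 2s² + s - 1/3.
Then g(6) = 233/3.

233/3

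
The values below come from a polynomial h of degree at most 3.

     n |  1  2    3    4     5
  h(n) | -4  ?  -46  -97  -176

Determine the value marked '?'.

The 4 known points determine the degree-3 polynomial uniquely.
Write h(n) = an^3 + bn^2 + cn + d. Substituting each data point gives a linear system:
  a + b + c + d = -4
  27a + 9b + 3c + d = -46
  64a + 16b + 4c + d = -97
  125a + 25b + 5c + d = -176
Solving the system yields a = -1, b = -2, c = 0, d = -1.
So h(n) = -n^3 - 2n^2 - 1.
Then h(2) = -17.

-17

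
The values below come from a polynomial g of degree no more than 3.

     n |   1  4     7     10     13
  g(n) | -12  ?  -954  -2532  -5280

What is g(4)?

-222

On equispaced nodes a degree-3 polynomial has vanishing fourth forward difference, so
  g(1) - 4·g(4) + 6·g(7) - 4·g(10) + g(13) = 0.
Substituting the known values and solving for g(4):
  -4·g(4) = 888
  g(4) = -222.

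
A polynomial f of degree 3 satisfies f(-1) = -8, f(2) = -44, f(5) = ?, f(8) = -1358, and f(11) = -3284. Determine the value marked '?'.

-386

The 4 known points determine the degree-3 polynomial uniquely.
Write f(n) = an^3 + bn^2 + cn + d. Substituting each data point gives a linear system:
  -a + b - c + d = -8
  8a + 4b + 2c + d = -44
  512a + 64b + 8c + d = -1358
  1331a + 121b + 11c + d = -3284
Solving the system yields a = -2, b = -5, c = -1, d = -6.
So f(n) = -2n^3 - 5n^2 - n - 6.
Then f(5) = -386.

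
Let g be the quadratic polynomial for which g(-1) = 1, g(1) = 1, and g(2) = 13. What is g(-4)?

Write g(s) = as^2 + bs + c. Substituting each data point gives a linear system:
  a - b + c = 1
  a + b + c = 1
  4a + 2b + c = 13
Solving the system yields a = 4, b = 0, c = -3.
So g(s) = 4s^2 - 3.
Then g(-4) = 61.

61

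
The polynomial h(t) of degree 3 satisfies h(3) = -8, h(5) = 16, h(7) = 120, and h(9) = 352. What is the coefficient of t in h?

3

Write h(t) = at^3 + bt^2 + ct + d. Substituting each data point gives a linear system:
  27a + 9b + 3c + d = -8
  125a + 25b + 5c + d = 16
  343a + 49b + 7c + d = 120
  729a + 81b + 9c + d = 352
Solving the system yields a = 1, b = -5, c = 3, d = 1.
So h(t) = t^3 - 5t^2 + 3t + 1.
The coefficient of t is 3.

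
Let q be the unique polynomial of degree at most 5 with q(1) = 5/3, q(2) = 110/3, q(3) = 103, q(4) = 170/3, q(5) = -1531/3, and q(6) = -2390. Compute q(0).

-2

Using the Lagrange interpolation formula with nodes 1, 2, 3, 4, 5, 6:
  L_0(t) = (t - 2)(t - 3)(t - 4)(t - 5)(t - 6) / -120
  L_1(t) = (t - 1)(t - 3)(t - 4)(t - 5)(t - 6) / 24
  L_2(t) = (t - 1)(t - 2)(t - 4)(t - 5)(t - 6) / -12
  L_3(t) = (t - 1)(t - 2)(t - 3)(t - 5)(t - 6) / 12
  L_4(t) = (t - 1)(t - 2)(t - 3)(t - 4)(t - 6) / -24
  L_5(t) = (t - 1)(t - 2)(t - 3)(t - 4)(t - 5) / 120
Then q(t) = 5/3·L_0(t) + 110/3·L_1(t) + 103·L_2(t) + 170/3·L_3(t) - 1531/3·L_4(t) - 2390·L_5(t).
Expanding and collecting terms gives q(t) = -t⁵ + 4t⁴ + t³ - (1/3)t² - 2.
Evaluating at t = 0: q(0) = -2.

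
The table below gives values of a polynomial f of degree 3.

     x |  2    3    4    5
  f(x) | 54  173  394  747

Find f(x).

f(x) = 5x^3 + 6x^2 - 6x + 2

Using the Lagrange interpolation formula with nodes 2, 3, 4, 5:
  L_0(x) = (x - 3)(x - 4)(x - 5) / -6
  L_1(x) = (x - 2)(x - 4)(x - 5) / 2
  L_2(x) = (x - 2)(x - 3)(x - 5) / -2
  L_3(x) = (x - 2)(x - 3)(x - 4) / 6
Then f(x) = 54·L_0(x) + 173·L_1(x) + 394·L_2(x) + 747·L_3(x).
Expanding and collecting terms gives f(x) = 5x^3 + 6x^2 - 6x + 2.
Check: f(3) = 173. ✓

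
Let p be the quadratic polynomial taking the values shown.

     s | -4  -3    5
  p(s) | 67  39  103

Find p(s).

Write p(s) = as^2 + bs + c. Substituting each data point gives a linear system:
  16a - 4b + c = 67
  9a - 3b + c = 39
  25a + 5b + c = 103
Solving the system yields a = 4, b = 0, c = 3.
So p(s) = 4s^2 + 3.
Check: p(5) = 103. ✓

p(s) = 4s^2 + 3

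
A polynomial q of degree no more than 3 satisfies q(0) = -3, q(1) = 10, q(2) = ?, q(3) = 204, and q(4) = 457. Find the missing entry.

On equispaced nodes a degree-3 polynomial has vanishing fourth forward difference, so
  q(0) - 4·q(1) + 6·q(2) - 4·q(3) + q(4) = 0.
Substituting the known values and solving for q(2):
  6·q(2) = 402
  q(2) = 67.

67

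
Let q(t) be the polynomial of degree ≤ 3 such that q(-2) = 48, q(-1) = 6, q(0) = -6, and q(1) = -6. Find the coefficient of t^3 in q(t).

Write q(t) = at^3 + bt^2 + ct + d. Substituting each data point gives a linear system:
  -8a + 4b - 2c + d = 48
  -a + b - c + d = 6
  d = -6
  a + b + c + d = -6
Solving the system yields a = -3, b = 6, c = -3, d = -6.
So q(t) = -3t³ + 6t² - 3t - 6.
The leading coefficient is -3.

-3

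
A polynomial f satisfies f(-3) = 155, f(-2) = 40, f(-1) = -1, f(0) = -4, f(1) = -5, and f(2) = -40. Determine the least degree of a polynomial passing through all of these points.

3

Forward differences of the values at x = -3, -2, -1, 0, 1, 2:
  f  : 155  40  -1  -4  -5  -40
  Δ  : -115  -41  -3  -1  -35
  Δ^2: 74  38  2  -34
  Δ^3: -36  -36  -36
  Δ^4: 0  0
  Δ^5: 0
The third differences are constant (-36) and nonzero, while all higher differences vanish, so the minimal degree is 3.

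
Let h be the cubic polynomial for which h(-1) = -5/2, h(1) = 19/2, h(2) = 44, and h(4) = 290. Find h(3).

259/2

Write h(t) = at^3 + bt^2 + ct + d. Substituting each data point gives a linear system:
  -a + b - c + d = -5/2
  a + b + c + d = 19/2
  8a + 4b + 2c + d = 44
  64a + 16b + 4c + d = 290
Solving the system yields a = 4, b = 3/2, c = 2, d = 2.
So h(t) = 4t³ + (3/2)t² + 2t + 2.
Then h(3) = 259/2.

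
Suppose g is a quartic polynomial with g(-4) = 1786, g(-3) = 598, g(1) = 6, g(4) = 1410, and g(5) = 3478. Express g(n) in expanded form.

g(n) = 6n^4 - 3n^3 + 4n^2 + n - 2

Using the Lagrange interpolation formula with nodes -4, -3, 1, 4, 5:
  L_0(n) = (n + 3)(n - 1)(n - 4)(n - 5) / 360
  L_1(n) = (n + 4)(n - 1)(n - 4)(n - 5) / -224
  L_2(n) = (n + 4)(n + 3)(n - 4)(n - 5) / 240
  L_3(n) = (n + 4)(n + 3)(n - 1)(n - 5) / -168
  L_4(n) = (n + 4)(n + 3)(n - 1)(n - 4) / 288
Then g(n) = 1786·L_0(n) + 598·L_1(n) + 6·L_2(n) + 1410·L_3(n) + 3478·L_4(n).
Expanding and collecting terms gives g(n) = 6n⁴ - 3n³ + 4n² + n - 2.
Check: g(-4) = 1786. ✓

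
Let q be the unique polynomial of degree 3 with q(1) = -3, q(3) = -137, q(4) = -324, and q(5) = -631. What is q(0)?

Using the Lagrange interpolation formula with nodes 1, 3, 4, 5:
  L_0(n) = (n - 3)(n - 4)(n - 5) / -24
  L_1(n) = (n - 1)(n - 4)(n - 5) / 4
  L_2(n) = (n - 1)(n - 3)(n - 5) / -3
  L_3(n) = (n - 1)(n - 3)(n - 4) / 8
Then q(n) = -3·L_0(n) - 137·L_1(n) - 324·L_2(n) - 631·L_3(n).
Expanding and collecting terms gives q(n) = -5n^3 - 2n + 4.
Evaluating at n = 0: q(0) = 4.

4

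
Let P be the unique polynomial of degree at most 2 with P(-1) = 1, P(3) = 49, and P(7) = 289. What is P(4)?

91

Using the Lagrange interpolation formula with nodes -1, 3, 7:
  L_0(n) = (n - 3)(n - 7) / 32
  L_1(n) = (n + 1)(n - 7) / -16
  L_2(n) = (n + 1)(n - 3) / 32
Then P(n) = 1·L_0(n) + 49·L_1(n) + 289·L_2(n).
Expanding and collecting terms gives P(n) = 6n^2 - 5.
Evaluating at n = 4: P(4) = 91.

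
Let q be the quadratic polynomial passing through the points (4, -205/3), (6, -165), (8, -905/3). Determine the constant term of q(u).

5

Write q(u) = au^2 + bu + c. Substituting each data point gives a linear system:
  16a + 4b + c = -205/3
  36a + 6b + c = -165
  64a + 8b + c = -905/3
Solving the system yields a = -5, b = 5/3, c = 5.
So q(u) = -5u² + (5/3)u + 5.
The constant term is 5.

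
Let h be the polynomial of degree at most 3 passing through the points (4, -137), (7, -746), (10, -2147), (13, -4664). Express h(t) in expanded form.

h(t) = -2t^3 - 2t^2 + 5t + 3

Write h(t) = at^3 + bt^2 + ct + d. Substituting each data point gives a linear system:
  64a + 16b + 4c + d = -137
  343a + 49b + 7c + d = -746
  1000a + 100b + 10c + d = -2147
  2197a + 169b + 13c + d = -4664
Solving the system yields a = -2, b = -2, c = 5, d = 3.
So h(t) = -2t^3 - 2t^2 + 5t + 3.
Check: h(4) = -137. ✓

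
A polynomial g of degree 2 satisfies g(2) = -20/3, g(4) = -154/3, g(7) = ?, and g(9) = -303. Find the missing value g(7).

The 3 known points determine the degree-2 polynomial uniquely.
Write g(x) = ax^2 + bx + c. Substituting each data point gives a linear system:
  4a + 2b + c = -20/3
  16a + 4b + c = -154/3
  81a + 9b + c = -303
Solving the system yields a = -4, b = 5/3, c = 6.
So g(x) = -4x² + (5/3)x + 6.
Then g(7) = -535/3.

-535/3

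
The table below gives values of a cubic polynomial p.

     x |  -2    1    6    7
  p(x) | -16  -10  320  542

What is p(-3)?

-58

Write p(x) = ax^3 + bx^2 + cx + d. Substituting each data point gives a linear system:
  -8a + 4b - 2c + d = -16
  a + b + c + d = -10
  216a + 36b + 6c + d = 320
  343a + 49b + 7c + d = 542
Solving the system yields a = 2, b = -2, c = -6, d = -4.
So p(x) = 2x^3 - 2x^2 - 6x - 4.
Then p(-3) = -58.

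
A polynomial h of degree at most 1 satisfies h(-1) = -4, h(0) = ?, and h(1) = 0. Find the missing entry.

On equispaced nodes a degree-1 polynomial has vanishing second forward difference, so
  h(-1) - 2·h(0) + h(1) = 0.
Substituting the known values and solving for h(0):
  -2·h(0) = 4
  h(0) = -2.

-2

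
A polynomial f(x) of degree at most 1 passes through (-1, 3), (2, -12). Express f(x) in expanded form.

Using the Lagrange interpolation formula with nodes -1, 2:
  L_0(x) = (x - 2) / -3
  L_1(x) = (x + 1) / 3
Then f(x) = 3·L_0(x) - 12·L_1(x).
Expanding and collecting terms gives f(x) = -5x - 2.
Check: f(2) = -12. ✓

f(x) = -5x - 2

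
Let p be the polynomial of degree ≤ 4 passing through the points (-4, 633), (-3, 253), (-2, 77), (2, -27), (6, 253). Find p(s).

Write p(s) = as^4 + bs^3 + cs^2 + ds + e. Substituting each data point gives a linear system:
  256a - 64b + 16c - 4d + e = 633
  81a - 27b + 9c - 3d + e = 253
  16a - 8b + 4c - 2d + e = 77
  16a + 8b + 4c + 2d + e = -27
  1296a + 216b + 36c + 6d + e = 253
Solving the system yields a = 1, b = -5, c = 2, d = -6, e = 1.
So p(s) = s⁴ - 5s³ + 2s² - 6s + 1.
Check: p(-4) = 633. ✓

p(s) = s^4 - 5s^3 + 2s^2 - 6s + 1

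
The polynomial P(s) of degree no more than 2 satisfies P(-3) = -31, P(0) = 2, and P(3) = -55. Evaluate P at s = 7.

-271

Using the Lagrange interpolation formula with nodes -3, 0, 3:
  L_0(s) = s(s - 3) / 18
  L_1(s) = (s + 3)(s - 3) / -9
  L_2(s) = (s + 3)s / 18
Then P(s) = -31·L_0(s) + 2·L_1(s) - 55·L_2(s).
Expanding and collecting terms gives P(s) = -5s^2 - 4s + 2.
Evaluating at s = 7: P(7) = -271.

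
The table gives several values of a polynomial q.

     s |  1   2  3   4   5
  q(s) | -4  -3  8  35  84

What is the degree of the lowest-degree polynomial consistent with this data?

3

Forward differences of the values at s = 1, 2, 3, 4, 5:
  q  : -4  -3  8  35  84
  Δ  : 1  11  27  49
  Δ^2: 10  16  22
  Δ^3: 6  6
  Δ^4: 0
The third differences are constant (6) and nonzero, while all higher differences vanish, so the minimal degree is 3.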